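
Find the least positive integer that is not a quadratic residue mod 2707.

(2/2707) = −1, so 2 is the smallest positive non-residue mod 2707.

2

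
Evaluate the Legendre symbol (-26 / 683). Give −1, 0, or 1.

-1

First reduce: -26 ≡ 657 (mod 683).
Reciprocity: 657 ≡ 1 and 683 ≡ 3 (mod 4), so (657/683) = +(683/657).
Reduce top mod 657: now compute (26/657).
Pull out 2: since 657 ≡ 1 (mod 8), (2/657) = +1.
Reciprocity: 13 ≡ 1 and 657 ≡ 1 (mod 4), so (13/657) = +(657/13).
Reduce top mod 13: now compute (7/13).
Reciprocity: 7 ≡ 3 and 13 ≡ 1 (mod 4), so (7/13) = +(13/7).
Reduce top mod 7: now compute (6/7).
Pull out 2: since 7 ≡ 7 (mod 8), (2/7) = +1.
Reciprocity: 3 ≡ 3 and 7 ≡ 3 (mod 4), so (3/7) = −(7/3).
Reduce top mod 3: now compute (1/3).
Reached (1/3) = 1. Collecting the sign flips along the way, the symbol is -1.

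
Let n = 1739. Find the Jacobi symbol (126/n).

-1

Pull out 2: since 1739 ≡ 3 (mod 8), (2/1739) = -1.
Reciprocity: 63 ≡ 3 and 1739 ≡ 3 (mod 4), so (63/1739) = −(1739/63).
Reduce top mod 63: now compute (38/63).
Pull out 2: since 63 ≡ 7 (mod 8), (2/63) = +1.
Reciprocity: 19 ≡ 3 and 63 ≡ 3 (mod 4), so (19/63) = −(63/19).
Reduce top mod 19: now compute (6/19).
Pull out 2: since 19 ≡ 3 (mod 8), (2/19) = -1.
Reciprocity: 3 ≡ 3 and 19 ≡ 3 (mod 4), so (3/19) = −(19/3).
Reduce top mod 3: now compute (1/3).
Reached (1/3) = 1. Collecting the sign flips along the way, the symbol is -1.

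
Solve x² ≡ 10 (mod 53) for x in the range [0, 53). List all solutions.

13, 40

53 ≡ 1 (mod 4), so we find a root by search.
Trying successive values, 13² = 169 ≡ 10 (mod 53). The other root is 53 − 13 = 40.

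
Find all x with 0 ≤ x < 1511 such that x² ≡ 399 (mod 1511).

586, 925

Since 1511 ≡ 3 (mod 4), a square root of 399 is 399^((1511+1)/4) = 399^378 mod 1511.
Repeated squaring: 399^2≡546, 399^4≡449, 399^8≡638, 399^16≡585, 399^32≡739, 399^64≡650, 399^128≡931, 399^256≡958 (mod 1511).
399^378 = 399^(256+64+32+16+8+2) ≡ 586 (mod 1511).
Check: 586² = 343396 ≡ 399 (mod 1511). The two roots are 586 and 925.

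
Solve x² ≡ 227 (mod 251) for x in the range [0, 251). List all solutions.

27, 224

Since 251 ≡ 3 (mod 4), a square root of 227 is 227^((251+1)/4) = 227^63 mod 251.
Repeated squaring: 227^2≡74, 227^4≡205, 227^8≡108, 227^16≡118, 227^32≡119 (mod 251).
227^63 = 227^(32+16+8+4+2+1) ≡ 27 (mod 251).
Check: 27² = 729 ≡ 227 (mod 251). The two roots are 27 and 224.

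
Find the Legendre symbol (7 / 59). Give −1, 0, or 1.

1

Euler's criterion: (7/59) ≡ 7^29 (mod 59).
7^2 ≡ 49 (mod 59)
7^4 ≡ 41 (mod 59)
7^8 ≡ 29 (mod 59)
7^16 ≡ 15 (mod 59)
7^29 = 7^(16+8+4+1) ≡ 1 (mod 59).
Result is 1, so (7/59) = 1.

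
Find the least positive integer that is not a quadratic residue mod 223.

(2/223) = +1, so 2 is a residue.
(3/223) = −1, so 3 is the smallest positive non-residue mod 223.

3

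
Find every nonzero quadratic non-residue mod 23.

5,7,10,11,14,15,17,19,20,21,22

Square k = 1,…,11 (k and 23−k give the same square):
1²=1, 2²=4, 3²=9, 4²=16, 5²≡2, 6²≡13, 7²≡3, 8²≡18, 9²≡12, 10²≡8, 11²≡6 (mod 23).
The residues are {1, 2, 3, 4, 6, 8, 9, 12, 13, 16, 18}; the non-residues are the remaining 11 nonzero classes.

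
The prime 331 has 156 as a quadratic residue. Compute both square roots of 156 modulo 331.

90, 241

Since 331 ≡ 3 (mod 4), a square root of 156 is 156^((331+1)/4) = 156^83 mod 331.
Repeated squaring: 156^2≡173, 156^4≡139, 156^8≡123, 156^16≡234, 156^32≡141, 156^64≡21 (mod 331).
156^83 = 156^(64+16+2+1) ≡ 241 (mod 331).
Check: 241² = 58081 ≡ 156 (mod 331). The two roots are 90 and 241.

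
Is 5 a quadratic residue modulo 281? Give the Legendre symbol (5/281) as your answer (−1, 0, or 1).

1

Reciprocity: 5 ≡ 1 and 281 ≡ 1 (mod 4), so (5/281) = +(281/5).
Reduce top mod 5: now compute (1/5).
Reached (1/5) = 1. Collecting the sign flips along the way, the symbol is +1.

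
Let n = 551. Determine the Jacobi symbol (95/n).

0

Reciprocity: 95 ≡ 3 and 551 ≡ 3 (mod 4), so (95/551) = −(551/95).
Reduce top mod 95: now compute (76/95).
Pull out 2^2: since 95 ≡ 7 (mod 8), (2/95) = +1, so (2/95)^2 = +1.
Reciprocity: 19 ≡ 3 and 95 ≡ 3 (mod 4), so (19/95) = −(95/19).
Reduce top mod 19: now compute (0/19).
Top reduces to 0: gcd > 1, so the symbol is 0.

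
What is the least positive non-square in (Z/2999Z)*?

(2/2999) = +1, so 2 is a residue.
(3/2999) = +1, so 3 is a residue.
(4/2999) = +1, so 4 is a residue.
(5/2999) = +1, so 5 is a residue.
(6/2999) = +1, so 6 is a residue.
(7/2999) = +1, so 7 is a residue.
(8/2999) = +1, so 8 is a residue.
(9/2999) = +1, so 9 is a residue.
(10/2999) = +1, so 10 is a residue.
(11/2999) = +1, so 11 is a residue.
(12/2999) = +1, so 12 is a residue.
(13/2999) = +1, so 13 is a residue.
(14/2999) = +1, so 14 is a residue.
(15/2999) = +1, so 15 is a residue.
(16/2999) = +1, so 16 is a residue.
(17/2999) = −1, so 17 is the smallest positive non-residue mod 2999.

17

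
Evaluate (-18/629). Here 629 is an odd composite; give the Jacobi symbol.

First reduce: -18 ≡ 611 (mod 629).
Reciprocity: 611 ≡ 3 and 629 ≡ 1 (mod 4), so (611/629) = +(629/611).
Reduce top mod 611: now compute (18/611).
Pull out 2: since 611 ≡ 3 (mod 8), (2/611) = -1.
Reciprocity: 9 ≡ 1 and 611 ≡ 3 (mod 4), so (9/611) = +(611/9).
Reduce top mod 9: now compute (8/9).
Pull out 2^3: since 9 ≡ 1 (mod 8), (2/9) = +1, so (2/9)^3 = +1.
Reached (1/9) = 1. Collecting the sign flips along the way, the symbol is -1.

-1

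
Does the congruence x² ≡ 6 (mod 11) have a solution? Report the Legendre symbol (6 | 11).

Pull out 2: since 11 ≡ 3 (mod 8), (2/11) = -1.
Reciprocity: 3 ≡ 3 and 11 ≡ 3 (mod 4), so (3/11) = −(11/3).
Reduce top mod 3: now compute (2/3).
Pull out 2: since 3 ≡ 3 (mod 8), (2/3) = -1.
Reached (1/3) = 1. Collecting the sign flips along the way, the symbol is -1.

-1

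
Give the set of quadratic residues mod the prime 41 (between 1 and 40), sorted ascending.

1, 2, 4, 5, 8, 9, 10, 16, 18, 20, 21, 23, 25, 31, 32, 33, 36, 37, 39, 40

Square k = 1,…,20 (k and 41−k give the same square):
1²=1, 2²=4, 3²=9, 4²=16, 5²=25, 6²=36, 7²≡8, 8²≡23, 9²≡40, 10²≡18, 11²≡39, 12²≡21, 13²≡5, 14²≡32, 15²≡20, 16²≡10, 17²≡2, 18²≡37, 19²≡33, 20²≡31 (mod 41).
So the quadratic residues mod 41 are {1, 2, 4, 5, 8, 9, 10, 16, 18, 20, 21, 23, 25, 31, 32, 33, 36, 37, 39, 40}.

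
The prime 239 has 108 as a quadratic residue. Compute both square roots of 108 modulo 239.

81, 158

Since 239 ≡ 3 (mod 4), a square root of 108 is 108^((239+1)/4) = 108^60 mod 239.
Repeated squaring: 108^2≡192, 108^4≡58, 108^8≡18, 108^16≡85, 108^32≡55 (mod 239).
108^60 = 108^(32+16+8+4) ≡ 81 (mod 239).
Check: 81² = 6561 ≡ 108 (mod 239). The two roots are 81 and 158.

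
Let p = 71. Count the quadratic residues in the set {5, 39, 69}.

(5/71) = +1 → QR.
(39/71) = -1 → non-residue.
(69/71) = -1 → non-residue.
Total quadratic residues among the 3: 1.

1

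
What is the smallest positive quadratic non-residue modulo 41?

3

(2/41) = +1, so 2 is a residue.
(3/41) = −1, so 3 is the smallest positive non-residue mod 41.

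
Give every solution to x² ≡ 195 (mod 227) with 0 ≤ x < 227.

Since 227 ≡ 3 (mod 4), a square root of 195 is 195^((227+1)/4) = 195^57 mod 227.
Repeated squaring: 195^2≡116, 195^4≡63, 195^8≡110, 195^16≡69, 195^32≡221 (mod 227).
195^57 = 195^(32+16+8+1) ≡ 167 (mod 227).
Check: 167² = 27889 ≡ 195 (mod 227). The two roots are 60 and 167.

60, 167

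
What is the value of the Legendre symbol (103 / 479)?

1

Reciprocity: 103 ≡ 3 and 479 ≡ 3 (mod 4), so (103/479) = −(479/103).
Reduce top mod 103: now compute (67/103).
Reciprocity: 67 ≡ 3 and 103 ≡ 3 (mod 4), so (67/103) = −(103/67).
Reduce top mod 67: now compute (36/67).
Pull out 2^2: since 67 ≡ 3 (mod 8), (2/67) = -1, so (2/67)^2 = +1.
Reciprocity: 9 ≡ 1 and 67 ≡ 3 (mod 4), so (9/67) = +(67/9).
Reduce top mod 9: now compute (4/9).
Pull out 2^2: since 9 ≡ 1 (mod 8), (2/9) = +1, so (2/9)^2 = +1.
Reached (1/9) = 1. Collecting the sign flips along the way, the symbol is +1.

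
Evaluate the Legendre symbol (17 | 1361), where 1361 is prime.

Reciprocity: 17 ≡ 1 and 1361 ≡ 1 (mod 4), so (17/1361) = +(1361/17).
Reduce top mod 17: now compute (1/17).
Reached (1/17) = 1. Collecting the sign flips along the way, the symbol is +1.

1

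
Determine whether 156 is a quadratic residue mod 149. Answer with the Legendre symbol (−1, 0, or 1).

Euler's criterion: (156/149) ≡ 7^74 (mod 149).
7^2 ≡ 49 (mod 149)
7^4 ≡ 17 (mod 149)
7^8 ≡ 140 (mod 149)
7^16 ≡ 81 (mod 149)
7^32 ≡ 5 (mod 149)
7^64 ≡ 25 (mod 149)
7^74 = 7^(64+8+2) ≡ 1 (mod 149).
Result is 1, so (156/149) = 1.

1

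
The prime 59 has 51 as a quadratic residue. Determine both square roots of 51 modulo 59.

13, 46

Since 59 ≡ 3 (mod 4), a square root of 51 is 51^((59+1)/4) = 51^15 mod 59.
Repeated squaring: 51^2≡5, 51^4≡25, 51^8≡35 (mod 59).
51^15 = 51^(8+4+2+1) ≡ 46 (mod 59).
Check: 46² = 2116 ≡ 51 (mod 59). The two roots are 13 and 46.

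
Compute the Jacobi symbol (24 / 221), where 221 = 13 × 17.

Pull out 2^3: since 221 ≡ 5 (mod 8), (2/221) = -1, so (2/221)^3 = -1.
Reciprocity: 3 ≡ 3 and 221 ≡ 1 (mod 4), so (3/221) = +(221/3).
Reduce top mod 3: now compute (2/3).
Pull out 2: since 3 ≡ 3 (mod 8), (2/3) = -1.
Reached (1/3) = 1. Collecting the sign flips along the way, the symbol is +1.

1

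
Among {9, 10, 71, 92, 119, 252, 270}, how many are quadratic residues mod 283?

(9/283) = +1 → QR.
(10/283) = +1 → QR.
(71/283) = +1 → QR.
(92/283) = +1 → QR.
(119/283) = -1 → non-residue.
(252/283) = +1 → QR.
(270/283) = -1 → non-residue.
Total quadratic residues among the 7: 5.

5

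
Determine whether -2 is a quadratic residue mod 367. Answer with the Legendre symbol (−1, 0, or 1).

-1

Euler's criterion: (-2/367) ≡ 365^183 (mod 367).
365^2 ≡ 4 (mod 367)
365^4 ≡ 16 (mod 367)
365^8 ≡ 256 (mod 367)
365^16 ≡ 210 (mod 367)
365^32 ≡ 60 (mod 367)
365^64 ≡ 297 (mod 367)
365^128 ≡ 129 (mod 367)
365^183 = 365^(128+32+16+4+2+1) ≡ 366 (mod 367).
Result is 366 ≡ −1, so (-2/367) = −1.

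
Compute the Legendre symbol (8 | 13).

-1

Euler's criterion: (8/13) ≡ 8^6 (mod 13).
8^2 ≡ 12 (mod 13)
8^4 ≡ 1 (mod 13)
8^6 = 8^(4+2) ≡ 12 (mod 13).
Result is 12 ≡ −1, so (8/13) = −1.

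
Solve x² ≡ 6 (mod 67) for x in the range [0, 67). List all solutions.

Since 67 ≡ 3 (mod 4), a square root of 6 is 6^((67+1)/4) = 6^17 mod 67.
Repeated squaring: 6^2≡36, 6^4≡23, 6^8≡60, 6^16≡49 (mod 67).
6^17 = 6^(16+1) ≡ 26 (mod 67).
Check: 26² = 676 ≡ 6 (mod 67). The two roots are 26 and 41.

26, 41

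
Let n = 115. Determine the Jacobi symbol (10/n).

0

Pull out 2: since 115 ≡ 3 (mod 8), (2/115) = -1.
Reciprocity: 5 ≡ 1 and 115 ≡ 3 (mod 4), so (5/115) = +(115/5).
Reduce top mod 5: now compute (0/5).
Top reduces to 0: gcd > 1, so the symbol is 0.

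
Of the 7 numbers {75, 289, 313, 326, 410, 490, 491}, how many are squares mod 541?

(75/541) = +1 → QR.
(289/541) = +1 → QR.
(313/541) = +1 → QR.
(326/541) = +1 → QR.
(410/541) = -1 → non-residue.
(490/541) = -1 → non-residue.
(491/541) = -1 → non-residue.
Total quadratic residues among the 7: 4.

4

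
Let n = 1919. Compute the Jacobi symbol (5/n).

1

Reciprocity: 5 ≡ 1 and 1919 ≡ 3 (mod 4), so (5/1919) = +(1919/5).
Reduce top mod 5: now compute (4/5).
Pull out 2^2: since 5 ≡ 5 (mod 8), (2/5) = -1, so (2/5)^2 = +1.
Reached (1/5) = 1. Collecting the sign flips along the way, the symbol is +1.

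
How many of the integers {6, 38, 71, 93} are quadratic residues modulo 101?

2

(6/101) = +1 → QR.
(38/101) = -1 → non-residue.
(71/101) = +1 → QR.
(93/101) = -1 → non-residue.
Total quadratic residues among the 4: 2.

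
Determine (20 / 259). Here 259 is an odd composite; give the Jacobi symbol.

Pull out 2^2: since 259 ≡ 3 (mod 8), (2/259) = -1, so (2/259)^2 = +1.
Reciprocity: 5 ≡ 1 and 259 ≡ 3 (mod 4), so (5/259) = +(259/5).
Reduce top mod 5: now compute (4/5).
Pull out 2^2: since 5 ≡ 5 (mod 8), (2/5) = -1, so (2/5)^2 = +1.
Reached (1/5) = 1. Collecting the sign flips along the way, the symbol is +1.

1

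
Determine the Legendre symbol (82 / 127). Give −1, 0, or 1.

Pull out 2: since 127 ≡ 7 (mod 8), (2/127) = +1.
Reciprocity: 41 ≡ 1 and 127 ≡ 3 (mod 4), so (41/127) = +(127/41).
Reduce top mod 41: now compute (4/41).
Pull out 2^2: since 41 ≡ 1 (mod 8), (2/41) = +1, so (2/41)^2 = +1.
Reached (1/41) = 1. Collecting the sign flips along the way, the symbol is +1.

1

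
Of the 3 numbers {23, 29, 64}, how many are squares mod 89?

(23/89) = -1 → non-residue.
(29/89) = -1 → non-residue.
(64/89) = +1 → QR.
Total quadratic residues among the 3: 1.

1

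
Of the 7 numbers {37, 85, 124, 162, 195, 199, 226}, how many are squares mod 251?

3

(37/251) = -1 → non-residue.
(85/251) = +1 → QR.
(124/251) = +1 → QR.
(162/251) = -1 → non-residue.
(195/251) = +1 → QR.
(199/251) = -1 → non-residue.
(226/251) = -1 → non-residue.
Total quadratic residues among the 7: 3.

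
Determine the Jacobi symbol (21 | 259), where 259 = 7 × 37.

0

Reciprocity: 21 ≡ 1 and 259 ≡ 3 (mod 4), so (21/259) = +(259/21).
Reduce top mod 21: now compute (7/21).
Reciprocity: 7 ≡ 3 and 21 ≡ 1 (mod 4), so (7/21) = +(21/7).
Reduce top mod 7: now compute (0/7).
Top reduces to 0: gcd > 1, so the symbol is 0.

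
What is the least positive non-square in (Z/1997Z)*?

2

(2/1997) = −1, so 2 is the smallest positive non-residue mod 1997.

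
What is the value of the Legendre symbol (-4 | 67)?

First reduce: -4 ≡ 63 (mod 67).
Reciprocity: 63 ≡ 3 and 67 ≡ 3 (mod 4), so (63/67) = −(67/63).
Reduce top mod 63: now compute (4/63).
Pull out 2^2: since 63 ≡ 7 (mod 8), (2/63) = +1, so (2/63)^2 = +1.
Reached (1/63) = 1. Collecting the sign flips along the way, the symbol is -1.

-1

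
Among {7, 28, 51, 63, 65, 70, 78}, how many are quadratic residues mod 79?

(7/79) = -1 → non-residue.
(28/79) = -1 → non-residue.
(51/79) = +1 → QR.
(63/79) = -1 → non-residue.
(65/79) = +1 → QR.
(70/79) = -1 → non-residue.
(78/79) = -1 → non-residue.
Total quadratic residues among the 7: 2.

2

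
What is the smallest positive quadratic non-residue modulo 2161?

7

(2/2161) = +1, so 2 is a residue.
(3/2161) = +1, so 3 is a residue.
(4/2161) = +1, so 4 is a residue.
(5/2161) = +1, so 5 is a residue.
(6/2161) = +1, so 6 is a residue.
(7/2161) = −1, so 7 is the smallest positive non-residue mod 2161.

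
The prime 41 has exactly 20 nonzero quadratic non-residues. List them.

Square k = 1,…,20 (k and 41−k give the same square):
1²=1, 2²=4, 3²=9, 4²=16, 5²=25, 6²=36, 7²≡8, 8²≡23, 9²≡40, 10²≡18, 11²≡39, 12²≡21, 13²≡5, 14²≡32, 15²≡20, 16²≡10, 17²≡2, 18²≡37, 19²≡33, 20²≡31 (mod 41).
The residues are {1, 2, 4, 5, 8, 9, 10, 16, 18, 20, 21, 23, 25, 31, 32, 33, 36, 37, 39, 40}; the non-residues are the remaining 20 nonzero classes.

3,6,7,11,12,13,14,15,17,19,22,24,26,27,28,29,30,34,35,38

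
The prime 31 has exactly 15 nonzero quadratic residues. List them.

1 2 4 5 7 8 9 10 14 16 18 19 20 25 28

Square k = 1,…,15 (k and 31−k give the same square):
1²=1, 2²=4, 3²=9, 4²=16, 5²=25, 6²≡5, 7²≡18, 8²≡2, 9²≡19, 10²≡7, 11²≡28, 12²≡20, 13²≡14, 14²≡10, 15²≡8 (mod 31).
So the quadratic residues mod 31 are {1, 2, 4, 5, 7, 8, 9, 10, 14, 16, 18, 19, 20, 25, 28}.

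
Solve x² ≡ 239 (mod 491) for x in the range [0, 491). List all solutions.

132, 359

Since 491 ≡ 3 (mod 4), a square root of 239 is 239^((491+1)/4) = 239^123 mod 491.
Repeated squaring: 239^2≡165, 239^4≡220, 239^8≡282, 239^16≡473, 239^32≡324, 239^64≡393 (mod 491).
239^123 = 239^(64+32+16+8+2+1) ≡ 132 (mod 491).
Check: 132² = 17424 ≡ 239 (mod 491). The two roots are 132 and 359.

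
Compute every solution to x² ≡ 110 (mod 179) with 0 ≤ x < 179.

17, 162

Since 179 ≡ 3 (mod 4), a square root of 110 is 110^((179+1)/4) = 110^45 mod 179.
Repeated squaring: 110^2≡107, 110^4≡172, 110^8≡49, 110^16≡74, 110^32≡106 (mod 179).
110^45 = 110^(32+8+4+1) ≡ 17 (mod 179).
Check: 17² = 289 ≡ 110 (mod 179). The two roots are 17 and 162.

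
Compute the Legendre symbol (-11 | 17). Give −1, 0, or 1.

-1

First reduce: -11 ≡ 6 (mod 17).
Pull out 2: since 17 ≡ 1 (mod 8), (2/17) = +1.
Reciprocity: 3 ≡ 3 and 17 ≡ 1 (mod 4), so (3/17) = +(17/3).
Reduce top mod 3: now compute (2/3).
Pull out 2: since 3 ≡ 3 (mod 8), (2/3) = -1.
Reached (1/3) = 1. Collecting the sign flips along the way, the symbol is -1.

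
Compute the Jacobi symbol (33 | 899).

1

Reciprocity: 33 ≡ 1 and 899 ≡ 3 (mod 4), so (33/899) = +(899/33).
Reduce top mod 33: now compute (8/33).
Pull out 2^3: since 33 ≡ 1 (mod 8), (2/33) = +1, so (2/33)^3 = +1.
Reached (1/33) = 1. Collecting the sign flips along the way, the symbol is +1.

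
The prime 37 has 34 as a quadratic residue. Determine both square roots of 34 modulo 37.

16, 21

37 ≡ 1 (mod 4), so we find a root by search.
Trying successive values, 16² = 256 ≡ 34 (mod 37). The other root is 37 − 16 = 21.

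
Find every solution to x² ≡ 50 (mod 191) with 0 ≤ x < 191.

94, 97

Since 191 ≡ 3 (mod 4), a square root of 50 is 50^((191+1)/4) = 50^48 mod 191.
Repeated squaring: 50^2≡17, 50^4≡98, 50^8≡54, 50^16≡51, 50^32≡118 (mod 191).
50^48 = 50^(32+16) ≡ 97 (mod 191).
Check: 97² = 9409 ≡ 50 (mod 191). The two roots are 94 and 97.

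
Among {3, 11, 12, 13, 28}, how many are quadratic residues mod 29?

2

(3/29) = -1 → non-residue.
(11/29) = -1 → non-residue.
(12/29) = -1 → non-residue.
(13/29) = +1 → QR.
(28/29) = +1 → QR.
Total quadratic residues among the 5: 2.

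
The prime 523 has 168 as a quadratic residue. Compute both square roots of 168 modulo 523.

210, 313

Since 523 ≡ 3 (mod 4), a square root of 168 is 168^((523+1)/4) = 168^131 mod 523.
Repeated squaring: 168^2≡505, 168^4≡324, 168^8≡376, 168^16≡166, 168^32≡360, 168^64≡419, 168^128≡356 (mod 523).
168^131 = 168^(128+2+1) ≡ 313 (mod 523).
Check: 313² = 97969 ≡ 168 (mod 523). The two roots are 210 and 313.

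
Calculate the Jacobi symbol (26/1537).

1

Pull out 2: since 1537 ≡ 1 (mod 8), (2/1537) = +1.
Reciprocity: 13 ≡ 1 and 1537 ≡ 1 (mod 4), so (13/1537) = +(1537/13).
Reduce top mod 13: now compute (3/13).
Reciprocity: 3 ≡ 3 and 13 ≡ 1 (mod 4), so (3/13) = +(13/3).
Reduce top mod 3: now compute (1/3).
Reached (1/3) = 1. Collecting the sign flips along the way, the symbol is +1.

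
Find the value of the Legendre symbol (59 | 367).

1

Euler's criterion: (59/367) ≡ 59^183 (mod 367).
59^2 ≡ 178 (mod 367)
59^4 ≡ 122 (mod 367)
59^8 ≡ 204 (mod 367)
59^16 ≡ 145 (mod 367)
59^32 ≡ 106 (mod 367)
59^64 ≡ 226 (mod 367)
59^128 ≡ 63 (mod 367)
59^183 = 59^(128+32+16+4+2+1) ≡ 1 (mod 367).
Result is 1, so (59/367) = 1.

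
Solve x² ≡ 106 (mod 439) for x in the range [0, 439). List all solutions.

Since 439 ≡ 3 (mod 4), a square root of 106 is 106^((439+1)/4) = 106^110 mod 439.
Repeated squaring: 106^2≡261, 106^4≡76, 106^8≡69, 106^16≡371, 106^32≡234, 106^64≡320 (mod 439).
106^110 = 106^(64+32+8+4+2) ≡ 352 (mod 439).
Check: 352² = 123904 ≡ 106 (mod 439). The two roots are 87 and 352.

87, 352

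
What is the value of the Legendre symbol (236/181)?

1

Euler's criterion: (236/181) ≡ 55^90 (mod 181).
55^2 ≡ 129 (mod 181)
55^4 ≡ 170 (mod 181)
55^8 ≡ 121 (mod 181)
55^16 ≡ 161 (mod 181)
55^32 ≡ 38 (mod 181)
55^64 ≡ 177 (mod 181)
55^90 = 55^(64+16+8+2) ≡ 1 (mod 181).
Result is 1, so (236/181) = 1.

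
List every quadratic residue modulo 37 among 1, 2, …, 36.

1 3 4 7 9 10 11 12 16 21 25 26 27 28 30 33 34 36

Square k = 1,…,18 (k and 37−k give the same square):
1²=1, 2²=4, 3²=9, 4²=16, 5²=25, 6²=36, 7²≡12, 8²≡27, 9²≡7, 10²≡26, 11²≡10, 12²≡33, 13²≡21, 14²≡11, 15²≡3, 16²≡34, 17²≡30, 18²≡28 (mod 37).
So the quadratic residues mod 37 are {1, 3, 4, 7, 9, 10, 11, 12, 16, 21, 25, 26, 27, 28, 30, 33, 34, 36}.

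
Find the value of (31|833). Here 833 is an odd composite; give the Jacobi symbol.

-1

Reciprocity: 31 ≡ 3 and 833 ≡ 1 (mod 4), so (31/833) = +(833/31).
Reduce top mod 31: now compute (27/31).
Reciprocity: 27 ≡ 3 and 31 ≡ 3 (mod 4), so (27/31) = −(31/27).
Reduce top mod 27: now compute (4/27).
Pull out 2^2: since 27 ≡ 3 (mod 8), (2/27) = -1, so (2/27)^2 = +1.
Reached (1/27) = 1. Collecting the sign flips along the way, the symbol is -1.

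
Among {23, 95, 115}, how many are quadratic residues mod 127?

(23/127) = -1 → non-residue.
(95/127) = -1 → non-residue.
(115/127) = +1 → QR.
Total quadratic residues among the 3: 1.

1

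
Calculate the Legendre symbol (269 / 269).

0

First reduce: 269 ≡ 0 (mod 269).
Top reduces to 0: gcd > 1, so the symbol is 0.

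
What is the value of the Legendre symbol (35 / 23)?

First reduce: 35 ≡ 12 (mod 23).
Pull out 2^2: since 23 ≡ 7 (mod 8), (2/23) = +1, so (2/23)^2 = +1.
Reciprocity: 3 ≡ 3 and 23 ≡ 3 (mod 4), so (3/23) = −(23/3).
Reduce top mod 3: now compute (2/3).
Pull out 2: since 3 ≡ 3 (mod 8), (2/3) = -1.
Reached (1/3) = 1. Collecting the sign flips along the way, the symbol is +1.

1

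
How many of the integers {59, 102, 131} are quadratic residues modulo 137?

1

(59/137) = +1 → QR.
(102/137) = -1 → non-residue.
(131/137) = -1 → non-residue.
Total quadratic residues among the 3: 1.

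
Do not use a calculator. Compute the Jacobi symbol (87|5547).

0

Reciprocity: 87 ≡ 3 and 5547 ≡ 3 (mod 4), so (87/5547) = −(5547/87).
Reduce top mod 87: now compute (66/87).
Pull out 2: since 87 ≡ 7 (mod 8), (2/87) = +1.
Reciprocity: 33 ≡ 1 and 87 ≡ 3 (mod 4), so (33/87) = +(87/33).
Reduce top mod 33: now compute (21/33).
Reciprocity: 21 ≡ 1 and 33 ≡ 1 (mod 4), so (21/33) = +(33/21).
Reduce top mod 21: now compute (12/21).
Pull out 2^2: since 21 ≡ 5 (mod 8), (2/21) = -1, so (2/21)^2 = +1.
Reciprocity: 3 ≡ 3 and 21 ≡ 1 (mod 4), so (3/21) = +(21/3).
Reduce top mod 3: now compute (0/3).
Top reduces to 0: gcd > 1, so the symbol is 0.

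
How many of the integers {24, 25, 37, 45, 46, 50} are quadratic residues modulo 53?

4

(24/53) = +1 → QR.
(25/53) = +1 → QR.
(37/53) = +1 → QR.
(45/53) = -1 → non-residue.
(46/53) = +1 → QR.
(50/53) = -1 → non-residue.
Total quadratic residues among the 6: 4.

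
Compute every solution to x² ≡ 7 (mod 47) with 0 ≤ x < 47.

17, 30

Since 47 ≡ 3 (mod 4), a square root of 7 is 7^((47+1)/4) = 7^12 mod 47.
Repeated squaring: 7^2≡2, 7^4≡4, 7^8≡16 (mod 47).
7^12 = 7^(8+4) ≡ 17 (mod 47).
Check: 17² = 289 ≡ 7 (mod 47). The two roots are 17 and 30.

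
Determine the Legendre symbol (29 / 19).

-1

Euler's criterion: (29/19) ≡ 10^9 (mod 19).
10^2 ≡ 5 (mod 19)
10^4 ≡ 6 (mod 19)
10^8 ≡ 17 (mod 19)
10^9 = 10^(8+1) ≡ 18 (mod 19).
Result is 18 ≡ −1, so (29/19) = −1.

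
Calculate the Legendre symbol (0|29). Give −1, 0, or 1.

Top reduces to 0: gcd > 1, so the symbol is 0.

0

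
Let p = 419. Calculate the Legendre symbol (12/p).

Pull out 2^2: since 419 ≡ 3 (mod 8), (2/419) = -1, so (2/419)^2 = +1.
Reciprocity: 3 ≡ 3 and 419 ≡ 3 (mod 4), so (3/419) = −(419/3).
Reduce top mod 3: now compute (2/3).
Pull out 2: since 3 ≡ 3 (mod 8), (2/3) = -1.
Reached (1/3) = 1. Collecting the sign flips along the way, the symbol is +1.

1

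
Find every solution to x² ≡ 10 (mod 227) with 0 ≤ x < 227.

64, 163

Since 227 ≡ 3 (mod 4), a square root of 10 is 10^((227+1)/4) = 10^57 mod 227.
Repeated squaring: 10^2≡100, 10^4≡12, 10^8≡144, 10^16≡79, 10^32≡112 (mod 227).
10^57 = 10^(32+16+8+1) ≡ 64 (mod 227).
Check: 64² = 4096 ≡ 10 (mod 227). The two roots are 64 and 163.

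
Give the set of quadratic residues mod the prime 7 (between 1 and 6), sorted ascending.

1 2 4

Square k = 1,…,3 (k and 7−k give the same square):
1²=1, 2²=4, 3²≡2 (mod 7).
So the quadratic residues mod 7 are {1, 2, 4}.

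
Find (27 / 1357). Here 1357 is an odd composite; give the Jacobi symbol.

Reciprocity: 27 ≡ 3 and 1357 ≡ 1 (mod 4), so (27/1357) = +(1357/27).
Reduce top mod 27: now compute (7/27).
Reciprocity: 7 ≡ 3 and 27 ≡ 3 (mod 4), so (7/27) = −(27/7).
Reduce top mod 7: now compute (6/7).
Pull out 2: since 7 ≡ 7 (mod 8), (2/7) = +1.
Reciprocity: 3 ≡ 3 and 7 ≡ 3 (mod 4), so (3/7) = −(7/3).
Reduce top mod 3: now compute (1/3).
Reached (1/3) = 1. Collecting the sign flips along the way, the symbol is +1.

1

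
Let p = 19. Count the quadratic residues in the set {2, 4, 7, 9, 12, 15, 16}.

(2/19) = -1 → non-residue.
(4/19) = +1 → QR.
(7/19) = +1 → QR.
(9/19) = +1 → QR.
(12/19) = -1 → non-residue.
(15/19) = -1 → non-residue.
(16/19) = +1 → QR.
Total quadratic residues among the 7: 4.

4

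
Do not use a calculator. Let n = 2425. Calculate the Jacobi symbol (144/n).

1

Pull out 2^4: since 2425 ≡ 1 (mod 8), (2/2425) = +1, so (2/2425)^4 = +1.
Reciprocity: 9 ≡ 1 and 2425 ≡ 1 (mod 4), so (9/2425) = +(2425/9).
Reduce top mod 9: now compute (4/9).
Pull out 2^2: since 9 ≡ 1 (mod 8), (2/9) = +1, so (2/9)^2 = +1.
Reached (1/9) = 1. Collecting the sign flips along the way, the symbol is +1.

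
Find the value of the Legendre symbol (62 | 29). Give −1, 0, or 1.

1

Euler's criterion: (62/29) ≡ 4^14 (mod 29).
4^2 ≡ 16 (mod 29)
4^4 ≡ 24 (mod 29)
4^8 ≡ 25 (mod 29)
4^14 = 4^(8+4+2) ≡ 1 (mod 29).
Result is 1, so (62/29) = 1.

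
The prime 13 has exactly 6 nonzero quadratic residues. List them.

Square k = 1,…,6 (k and 13−k give the same square):
1²=1, 2²=4, 3²=9, 4²≡3, 5²≡12, 6²≡10 (mod 13).
So the quadratic residues mod 13 are {1, 3, 4, 9, 10, 12}.

1,3,4,9,10,12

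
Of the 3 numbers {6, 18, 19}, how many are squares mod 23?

2

(6/23) = +1 → QR.
(18/23) = +1 → QR.
(19/23) = -1 → non-residue.
Total quadratic residues among the 3: 2.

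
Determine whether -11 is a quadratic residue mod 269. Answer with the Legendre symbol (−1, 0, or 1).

1

First reduce: -11 ≡ 258 (mod 269).
Pull out 2: since 269 ≡ 5 (mod 8), (2/269) = -1.
Reciprocity: 129 ≡ 1 and 269 ≡ 1 (mod 4), so (129/269) = +(269/129).
Reduce top mod 129: now compute (11/129).
Reciprocity: 11 ≡ 3 and 129 ≡ 1 (mod 4), so (11/129) = +(129/11).
Reduce top mod 11: now compute (8/11).
Pull out 2^3: since 11 ≡ 3 (mod 8), (2/11) = -1, so (2/11)^3 = -1.
Reached (1/11) = 1. Collecting the sign flips along the way, the symbol is +1.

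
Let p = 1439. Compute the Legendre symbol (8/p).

1

Pull out 2^3: since 1439 ≡ 7 (mod 8), (2/1439) = +1, so (2/1439)^3 = +1.
Reached (1/1439) = 1. Collecting the sign flips along the way, the symbol is +1.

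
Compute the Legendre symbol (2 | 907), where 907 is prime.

Euler's criterion: (2/907) ≡ 2^453 (mod 907).
2^2 ≡ 4 (mod 907)
2^4 ≡ 16 (mod 907)
2^8 ≡ 256 (mod 907)
2^16 ≡ 232 (mod 907)
2^32 ≡ 311 (mod 907)
2^64 ≡ 579 (mod 907)
2^128 ≡ 558 (mod 907)
2^256 ≡ 263 (mod 907)
2^453 = 2^(256+128+64+4+1) ≡ 906 (mod 907).
Result is 906 ≡ −1, so (2/907) = −1.

-1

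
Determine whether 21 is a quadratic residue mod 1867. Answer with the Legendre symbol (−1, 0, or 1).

-1

Reciprocity: 21 ≡ 1 and 1867 ≡ 3 (mod 4), so (21/1867) = +(1867/21).
Reduce top mod 21: now compute (19/21).
Reciprocity: 19 ≡ 3 and 21 ≡ 1 (mod 4), so (19/21) = +(21/19).
Reduce top mod 19: now compute (2/19).
Pull out 2: since 19 ≡ 3 (mod 8), (2/19) = -1.
Reached (1/19) = 1. Collecting the sign flips along the way, the symbol is -1.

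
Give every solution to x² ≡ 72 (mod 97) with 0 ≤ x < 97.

97 ≡ 1 (mod 4), so we find a root by search.
Trying successive values, 13² = 169 ≡ 72 (mod 97). The other root is 97 − 13 = 84.

13, 84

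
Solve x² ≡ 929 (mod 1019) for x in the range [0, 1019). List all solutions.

Since 1019 ≡ 3 (mod 4), a square root of 929 is 929^((1019+1)/4) = 929^255 mod 1019.
Repeated squaring: 929^2≡967, 929^4≡666, 929^8≡291, 929^16≡104, 929^32≡626, 929^64≡580, 929^128≡130 (mod 1019).
929^255 = 929^(128+64+32+16+8+4+2+1) ≡ 718 (mod 1019).
Check: 718² = 515524 ≡ 929 (mod 1019). The two roots are 301 and 718.

301, 718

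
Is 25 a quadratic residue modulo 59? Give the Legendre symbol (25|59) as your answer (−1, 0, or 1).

Reciprocity: 25 ≡ 1 and 59 ≡ 3 (mod 4), so (25/59) = +(59/25).
Reduce top mod 25: now compute (9/25).
Reciprocity: 9 ≡ 1 and 25 ≡ 1 (mod 4), so (9/25) = +(25/9).
Reduce top mod 9: now compute (7/9).
Reciprocity: 7 ≡ 3 and 9 ≡ 1 (mod 4), so (7/9) = +(9/7).
Reduce top mod 7: now compute (2/7).
Pull out 2: since 7 ≡ 7 (mod 8), (2/7) = +1.
Reached (1/7) = 1. Collecting the sign flips along the way, the symbol is +1.

1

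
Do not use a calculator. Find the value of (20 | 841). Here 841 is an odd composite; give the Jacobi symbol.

Pull out 2^2: since 841 ≡ 1 (mod 8), (2/841) = +1, so (2/841)^2 = +1.
Reciprocity: 5 ≡ 1 and 841 ≡ 1 (mod 4), so (5/841) = +(841/5).
Reduce top mod 5: now compute (1/5).
Reached (1/5) = 1. Collecting the sign flips along the way, the symbol is +1.

1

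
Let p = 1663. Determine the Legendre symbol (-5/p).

1

First reduce: -5 ≡ 1658 (mod 1663).
Pull out 2: since 1663 ≡ 7 (mod 8), (2/1663) = +1.
Reciprocity: 829 ≡ 1 and 1663 ≡ 3 (mod 4), so (829/1663) = +(1663/829).
Reduce top mod 829: now compute (5/829).
Reciprocity: 5 ≡ 1 and 829 ≡ 1 (mod 4), so (5/829) = +(829/5).
Reduce top mod 5: now compute (4/5).
Pull out 2^2: since 5 ≡ 5 (mod 8), (2/5) = -1, so (2/5)^2 = +1.
Reached (1/5) = 1. Collecting the sign flips along the way, the symbol is +1.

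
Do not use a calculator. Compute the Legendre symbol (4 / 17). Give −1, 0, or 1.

Pull out 2^2: since 17 ≡ 1 (mod 8), (2/17) = +1, so (2/17)^2 = +1.
Reached (1/17) = 1. Collecting the sign flips along the way, the symbol is +1.

1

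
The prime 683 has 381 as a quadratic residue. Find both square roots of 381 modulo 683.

327, 356

Since 683 ≡ 3 (mod 4), a square root of 381 is 381^((683+1)/4) = 381^171 mod 683.
Repeated squaring: 381^2≡365, 381^4≡40, 381^8≡234, 381^16≡116, 381^32≡479, 381^64≡636, 381^128≡160 (mod 683).
381^171 = 381^(128+32+8+2+1) ≡ 327 (mod 683).
Check: 327² = 106929 ≡ 381 (mod 683). The two roots are 327 and 356.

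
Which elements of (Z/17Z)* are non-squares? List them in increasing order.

Square k = 1,…,8 (k and 17−k give the same square):
1²=1, 2²=4, 3²=9, 4²=16, 5²≡8, 6²≡2, 7²≡15, 8²≡13 (mod 17).
The residues are {1, 2, 4, 8, 9, 13, 15, 16}; the non-residues are the remaining 8 nonzero classes.

3,5,6,7,10,11,12,14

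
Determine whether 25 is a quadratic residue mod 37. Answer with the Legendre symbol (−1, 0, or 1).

1

Reciprocity: 25 ≡ 1 and 37 ≡ 1 (mod 4), so (25/37) = +(37/25).
Reduce top mod 25: now compute (12/25).
Pull out 2^2: since 25 ≡ 1 (mod 8), (2/25) = +1, so (2/25)^2 = +1.
Reciprocity: 3 ≡ 3 and 25 ≡ 1 (mod 4), so (3/25) = +(25/3).
Reduce top mod 3: now compute (1/3).
Reached (1/3) = 1. Collecting the sign flips along the way, the symbol is +1.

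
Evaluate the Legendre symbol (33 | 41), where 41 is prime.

1

Euler's criterion: (33/41) ≡ 33^20 (mod 41).
33^2 ≡ 23 (mod 41)
33^4 ≡ 37 (mod 41)
33^8 ≡ 16 (mod 41)
33^16 ≡ 10 (mod 41)
33^20 = 33^(16+4) ≡ 1 (mod 41).
Result is 1, so (33/41) = 1.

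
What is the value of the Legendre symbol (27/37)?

Euler's criterion: (27/37) ≡ 27^18 (mod 37).
27^2 ≡ 26 (mod 37)
27^4 ≡ 10 (mod 37)
27^8 ≡ 26 (mod 37)
27^16 ≡ 10 (mod 37)
27^18 = 27^(16+2) ≡ 1 (mod 37).
Result is 1, so (27/37) = 1.

1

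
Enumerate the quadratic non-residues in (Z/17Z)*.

3 5 6 7 10 11 12 14

Square k = 1,…,8 (k and 17−k give the same square):
1²=1, 2²=4, 3²=9, 4²=16, 5²≡8, 6²≡2, 7²≡15, 8²≡13 (mod 17).
The residues are {1, 2, 4, 8, 9, 13, 15, 16}; the non-residues are the remaining 8 nonzero classes.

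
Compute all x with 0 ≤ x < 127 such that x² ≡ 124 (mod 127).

39, 88

Since 127 ≡ 3 (mod 4), a square root of 124 is 124^((127+1)/4) = 124^32 mod 127.
Repeated squaring: 124^2≡9, 124^4≡81, 124^8≡84, 124^16≡71, 124^32≡88 (mod 127).
124^32 = 124^(32) ≡ 88 (mod 127).
Check: 88² = 7744 ≡ 124 (mod 127). The two roots are 39 and 88.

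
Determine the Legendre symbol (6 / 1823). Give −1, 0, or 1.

Pull out 2: since 1823 ≡ 7 (mod 8), (2/1823) = +1.
Reciprocity: 3 ≡ 3 and 1823 ≡ 3 (mod 4), so (3/1823) = −(1823/3).
Reduce top mod 3: now compute (2/3).
Pull out 2: since 3 ≡ 3 (mod 8), (2/3) = -1.
Reached (1/3) = 1. Collecting the sign flips along the way, the symbol is +1.

1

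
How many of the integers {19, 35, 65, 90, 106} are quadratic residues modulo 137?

2

(19/137) = +1 → QR.
(35/137) = -1 → non-residue.
(65/137) = +1 → QR.
(90/137) = -1 → non-residue.
(106/137) = -1 → non-residue.
Total quadratic residues among the 5: 2.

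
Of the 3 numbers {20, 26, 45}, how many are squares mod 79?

3

(20/79) = +1 → QR.
(26/79) = +1 → QR.
(45/79) = +1 → QR.
Total quadratic residues among the 3: 3.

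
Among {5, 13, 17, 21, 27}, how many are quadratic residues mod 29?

(5/29) = +1 → QR.
(13/29) = +1 → QR.
(17/29) = -1 → non-residue.
(21/29) = -1 → non-residue.
(27/29) = -1 → non-residue.
Total quadratic residues among the 5: 2.

2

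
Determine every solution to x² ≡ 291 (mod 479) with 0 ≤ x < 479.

214, 265

Since 479 ≡ 3 (mod 4), a square root of 291 is 291^((479+1)/4) = 291^120 mod 479.
Repeated squaring: 291^2≡377, 291^4≡345, 291^8≡233, 291^16≡162, 291^32≡378, 291^64≡142 (mod 479).
291^120 = 291^(64+32+16+8) ≡ 214 (mod 479).
Check: 214² = 45796 ≡ 291 (mod 479). The two roots are 214 and 265.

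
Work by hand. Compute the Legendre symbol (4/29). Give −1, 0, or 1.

Pull out 2^2: since 29 ≡ 5 (mod 8), (2/29) = -1, so (2/29)^2 = +1.
Reached (1/29) = 1. Collecting the sign flips along the way, the symbol is +1.

1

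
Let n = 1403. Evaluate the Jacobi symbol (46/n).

0

Pull out 2: since 1403 ≡ 3 (mod 8), (2/1403) = -1.
Reciprocity: 23 ≡ 3 and 1403 ≡ 3 (mod 4), so (23/1403) = −(1403/23).
Reduce top mod 23: now compute (0/23).
Top reduces to 0: gcd > 1, so the symbol is 0.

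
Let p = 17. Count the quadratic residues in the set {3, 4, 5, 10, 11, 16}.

2

(3/17) = -1 → non-residue.
(4/17) = +1 → QR.
(5/17) = -1 → non-residue.
(10/17) = -1 → non-residue.
(11/17) = -1 → non-residue.
(16/17) = +1 → QR.
Total quadratic residues among the 6: 2.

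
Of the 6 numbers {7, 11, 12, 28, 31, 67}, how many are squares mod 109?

(7/109) = +1 → QR.
(11/109) = -1 → non-residue.
(12/109) = +1 → QR.
(28/109) = +1 → QR.
(31/109) = +1 → QR.
(67/109) = -1 → non-residue.
Total quadratic residues among the 6: 4.

4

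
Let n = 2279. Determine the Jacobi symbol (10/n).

1

Pull out 2: since 2279 ≡ 7 (mod 8), (2/2279) = +1.
Reciprocity: 5 ≡ 1 and 2279 ≡ 3 (mod 4), so (5/2279) = +(2279/5).
Reduce top mod 5: now compute (4/5).
Pull out 2^2: since 5 ≡ 5 (mod 8), (2/5) = -1, so (2/5)^2 = +1.
Reached (1/5) = 1. Collecting the sign flips along the way, the symbol is +1.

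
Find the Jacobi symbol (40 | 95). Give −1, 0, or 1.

0

Pull out 2^3: since 95 ≡ 7 (mod 8), (2/95) = +1, so (2/95)^3 = +1.
Reciprocity: 5 ≡ 1 and 95 ≡ 3 (mod 4), so (5/95) = +(95/5).
Reduce top mod 5: now compute (0/5).
Top reduces to 0: gcd > 1, so the symbol is 0.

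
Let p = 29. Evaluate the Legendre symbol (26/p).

-1

Pull out 2: since 29 ≡ 5 (mod 8), (2/29) = -1.
Reciprocity: 13 ≡ 1 and 29 ≡ 1 (mod 4), so (13/29) = +(29/13).
Reduce top mod 13: now compute (3/13).
Reciprocity: 3 ≡ 3 and 13 ≡ 1 (mod 4), so (3/13) = +(13/3).
Reduce top mod 3: now compute (1/3).
Reached (1/3) = 1. Collecting the sign flips along the way, the symbol is -1.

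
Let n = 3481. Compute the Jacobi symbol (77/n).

1

Reciprocity: 77 ≡ 1 and 3481 ≡ 1 (mod 4), so (77/3481) = +(3481/77).
Reduce top mod 77: now compute (16/77).
Pull out 2^4: since 77 ≡ 5 (mod 8), (2/77) = -1, so (2/77)^4 = +1.
Reached (1/77) = 1. Collecting the sign flips along the way, the symbol is +1.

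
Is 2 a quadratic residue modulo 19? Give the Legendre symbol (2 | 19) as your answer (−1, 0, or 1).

Euler's criterion: (2/19) ≡ 2^9 (mod 19).
2^2 ≡ 4 (mod 19)
2^4 ≡ 16 (mod 19)
2^8 ≡ 9 (mod 19)
2^9 = 2^(8+1) ≡ 18 (mod 19).
Result is 18 ≡ −1, so (2/19) = −1.

-1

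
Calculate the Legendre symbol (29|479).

-1

Euler's criterion: (29/479) ≡ 29^239 (mod 479).
29^2 ≡ 362 (mod 479)
29^4 ≡ 277 (mod 479)
29^8 ≡ 89 (mod 479)
29^16 ≡ 257 (mod 479)
29^32 ≡ 426 (mod 479)
29^64 ≡ 414 (mod 479)
29^128 ≡ 393 (mod 479)
29^239 = 29^(128+64+32+8+4+2+1) ≡ 478 (mod 479).
Result is 478 ≡ −1, so (29/479) = −1.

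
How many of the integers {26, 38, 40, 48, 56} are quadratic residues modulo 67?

3

(26/67) = +1 → QR.
(38/67) = -1 → non-residue.
(40/67) = +1 → QR.
(48/67) = -1 → non-residue.
(56/67) = +1 → QR.
Total quadratic residues among the 5: 3.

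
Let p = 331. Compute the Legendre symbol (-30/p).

First reduce: -30 ≡ 301 (mod 331).
Reciprocity: 301 ≡ 1 and 331 ≡ 3 (mod 4), so (301/331) = +(331/301).
Reduce top mod 301: now compute (30/301).
Pull out 2: since 301 ≡ 5 (mod 8), (2/301) = -1.
Reciprocity: 15 ≡ 3 and 301 ≡ 1 (mod 4), so (15/301) = +(301/15).
Reduce top mod 15: now compute (1/15).
Reached (1/15) = 1. Collecting the sign flips along the way, the symbol is -1.

-1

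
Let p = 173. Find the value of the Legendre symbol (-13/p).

1

First reduce: -13 ≡ 160 (mod 173).
Pull out 2^5: since 173 ≡ 5 (mod 8), (2/173) = -1, so (2/173)^5 = -1.
Reciprocity: 5 ≡ 1 and 173 ≡ 1 (mod 4), so (5/173) = +(173/5).
Reduce top mod 5: now compute (3/5).
Reciprocity: 3 ≡ 3 and 5 ≡ 1 (mod 4), so (3/5) = +(5/3).
Reduce top mod 3: now compute (2/3).
Pull out 2: since 3 ≡ 3 (mod 8), (2/3) = -1.
Reached (1/3) = 1. Collecting the sign flips along the way, the symbol is +1.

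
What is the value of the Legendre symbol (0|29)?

Top reduces to 0: gcd > 1, so the symbol is 0.

0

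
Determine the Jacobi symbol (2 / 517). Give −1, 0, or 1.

Pull out 2: since 517 ≡ 5 (mod 8), (2/517) = -1.
Reached (1/517) = 1. Collecting the sign flips along the way, the symbol is -1.

-1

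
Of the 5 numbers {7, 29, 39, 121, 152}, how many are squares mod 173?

3

(7/173) = -1 → non-residue.
(29/173) = +1 → QR.
(39/173) = -1 → non-residue.
(121/173) = +1 → QR.
(152/173) = +1 → QR.
Total quadratic residues among the 5: 3.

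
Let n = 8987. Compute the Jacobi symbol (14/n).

Pull out 2: since 8987 ≡ 3 (mod 8), (2/8987) = -1.
Reciprocity: 7 ≡ 3 and 8987 ≡ 3 (mod 4), so (7/8987) = −(8987/7).
Reduce top mod 7: now compute (6/7).
Pull out 2: since 7 ≡ 7 (mod 8), (2/7) = +1.
Reciprocity: 3 ≡ 3 and 7 ≡ 3 (mod 4), so (3/7) = −(7/3).
Reduce top mod 3: now compute (1/3).
Reached (1/3) = 1. Collecting the sign flips along the way, the symbol is -1.

-1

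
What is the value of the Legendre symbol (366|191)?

-1

First reduce: 366 ≡ 175 (mod 191).
Reciprocity: 175 ≡ 3 and 191 ≡ 3 (mod 4), so (175/191) = −(191/175).
Reduce top mod 175: now compute (16/175).
Pull out 2^4: since 175 ≡ 7 (mod 8), (2/175) = +1, so (2/175)^4 = +1.
Reached (1/175) = 1. Collecting the sign flips along the way, the symbol is -1.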